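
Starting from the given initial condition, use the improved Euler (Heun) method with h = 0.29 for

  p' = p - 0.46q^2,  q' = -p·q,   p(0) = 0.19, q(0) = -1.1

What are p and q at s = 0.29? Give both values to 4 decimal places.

Heun on (p,q): k1 = f(s_n, state_n); k2 = f(s_n + h, state_n + h·k1); state_{n+1} = state_n + (h/2)·(k1 + k2).
0.000000: (0.190000, -1.100000)
  k1 = (-0.366600, 0.209000)
  predictor → (0.083686, -1.039390)
  k2 = (-0.413267, 0.086982)
  → (0.076919, -1.057083)
(p(0.29), q(0.29)) ≈ (0.0769, -1.0571)

0.0769, -1.0571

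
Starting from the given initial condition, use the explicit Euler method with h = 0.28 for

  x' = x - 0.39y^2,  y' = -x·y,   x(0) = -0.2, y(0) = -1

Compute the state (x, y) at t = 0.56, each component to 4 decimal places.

Euler on (x,y): x_{n+1} = x_n + h·x', y_{n+1} = y_n + h·y'.
0.000000: (-0.200000, -1.000000); f=(-0.590000, -0.200000) → (-0.365200, -1.056000)
0.280000: (-0.365200, -1.056000); f=(-0.800103, -0.385651) → (-0.589229, -1.163982)
(x(0.56), y(0.56)) ≈ (-0.5892, -1.1640)

-0.5892, -1.1640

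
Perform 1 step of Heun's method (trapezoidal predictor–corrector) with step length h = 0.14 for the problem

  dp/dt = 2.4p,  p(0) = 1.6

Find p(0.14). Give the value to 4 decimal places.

2.2279

Heun: k1 = f(t_n, p_n); k2 = f(t_n + h, p_n + h·k1); p_{n+1} = p_n + (h/2)·(k1 + k2).
t=0.000000, p=1.600000:
  k1 = f(0.000000, 1.600000) = 3.840000
  k2 = f(0.140000, 2.137600) = 5.130240
  p ← 1.600000 + (0.14/2)·(3.840000 + 5.130240) = 2.227917
p(0.14) ≈ 2.2279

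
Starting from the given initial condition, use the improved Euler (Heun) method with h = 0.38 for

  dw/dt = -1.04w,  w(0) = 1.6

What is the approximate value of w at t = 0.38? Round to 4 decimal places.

Heun: k1 = f(t_n, w_n); k2 = f(t_n + h, w_n + h·k1); w_{n+1} = w_n + (h/2)·(k1 + k2).
t=0.000000, w=1.600000:
  k1 = f(0.000000, 1.600000) = -1.664000
  k2 = f(0.380000, 0.967680) = -1.006387
  w ← 1.600000 + (0.38/2)·(-1.664000 + (-1.006387)) = 1.092626
w(0.38) ≈ 1.0926

1.0926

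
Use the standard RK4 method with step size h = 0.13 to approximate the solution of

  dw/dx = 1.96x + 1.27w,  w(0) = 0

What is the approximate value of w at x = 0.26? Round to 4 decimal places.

RK4: k1 = f(x_n, w_n); k2 = f(x_n + h/2, w_n + (h/2)·k1); k3 = f(x_n + h/2, w_n + (h/2)·k2); k4 = f(x_n + h, w_n + h·k3); w_{n+1} = w_n + (h/6)·(k1 + 2k2 + 2k3 + k4).
x=0.000000, w=0.000000:
  k1 = f(0.000000, 0.000000) = 0.000000
  k2 = f(0.065000, 0.000000) = 0.127400
  k3 = f(0.065000, 0.008281) = 0.137917
  k4 = f(0.130000, 0.017929) = 0.277570
  w ← 0.000000 + (0.13/6)·(k1 + 2k2 + 2k3 + k4) = 0.017511
x=0.130000, w=0.017511:
  k1 = f(0.130000, 0.017511) = 0.277039
  k2 = f(0.195000, 0.035519) = 0.427309
  k3 = f(0.195000, 0.045286) = 0.439713
  k4 = f(0.260000, 0.074674) = 0.604436
  w ← 0.017511 + (0.13/6)·(k1 + 2k2 + 2k3 + k4) = 0.074181
w(0.26) ≈ 0.0742

0.0742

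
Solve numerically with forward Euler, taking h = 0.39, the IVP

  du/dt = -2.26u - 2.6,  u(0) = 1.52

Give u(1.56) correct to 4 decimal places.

Euler: u_{n+1} = u_n + h·f(t_n, u_n).
t=0.000000, u=1.520000: f=-6.035200 → u ← 1.520000 + 0.39·(-6.035200) = -0.833728
t=0.390000, u=-0.833728: f=-0.715775 → u ← -0.833728 + 0.39·(-0.715775) = -1.112880
t=0.780000, u=-1.112880: f=-0.084891 → u ← -1.112880 + 0.39·(-0.084891) = -1.145988
t=1.170000, u=-1.145988: f=-0.010068 → u ← -1.145988 + 0.39·(-0.010068) = -1.149914
u(1.56) ≈ -1.1499

-1.1499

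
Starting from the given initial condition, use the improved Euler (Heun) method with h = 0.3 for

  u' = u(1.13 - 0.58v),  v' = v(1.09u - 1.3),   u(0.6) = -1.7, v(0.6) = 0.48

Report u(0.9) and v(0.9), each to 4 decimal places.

Heun on (u,v): k1 = f(t_n, state_n); k2 = f(t_n + h, state_n + h·k1); state_{n+1} = state_n + (h/2)·(k1 + k2).
0.600000: (-1.700000, 0.480000)
  k1 = (-1.447720, -1.513440)
  predictor → (-2.134316, 0.025968)
  k2 = (-2.379631, -0.094170)
  → (-2.274103, 0.238858)
(u(0.9), v(0.9)) ≈ (-2.2741, 0.2389)

-2.2741, 0.2389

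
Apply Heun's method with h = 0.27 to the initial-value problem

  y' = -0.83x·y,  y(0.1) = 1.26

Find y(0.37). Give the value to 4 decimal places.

1.1948

Heun: k1 = f(x_n, y_n); k2 = f(x_n + h, y_n + h·k1); y_{n+1} = y_n + (h/2)·(k1 + k2).
x=0.100000, y=1.260000:
  k1 = f(0.100000, 1.260000) = -0.104580
  k2 = f(0.370000, 1.231763) = -0.378275
  y ← 1.260000 + (0.27/2)·(-0.104580 + (-0.378275)) = 1.194815
y(0.37) ≈ 1.1948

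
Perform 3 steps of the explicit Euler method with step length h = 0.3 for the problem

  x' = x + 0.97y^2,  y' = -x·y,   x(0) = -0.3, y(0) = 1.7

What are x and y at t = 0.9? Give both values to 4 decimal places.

Euler on (x,y): x_{n+1} = x_n + h·x', y_{n+1} = y_n + h·y'.
0.000000: (-0.300000, 1.700000); f=(2.503300, 0.510000) → (0.450990, 1.853000)
0.300000: (0.450990, 1.853000); f=(3.781591, -0.835684) → (1.585467, 1.602295)
0.600000: (1.585467, 1.602295); f=(4.075795, -2.540386) → (2.808206, 0.840179)
(x(0.9), y(0.9)) ≈ (2.8082, 0.8402)

2.8082, 0.8402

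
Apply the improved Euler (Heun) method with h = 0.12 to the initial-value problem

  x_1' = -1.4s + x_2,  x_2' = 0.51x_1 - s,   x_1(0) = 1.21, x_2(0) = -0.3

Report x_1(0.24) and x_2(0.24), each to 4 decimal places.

1.1134, -0.1858

Heun on (x_1,x_2): k1 = f(s_n, state_n); k2 = f(s_n + h, state_n + h·k1); state_{n+1} = state_n + (h/2)·(k1 + k2).
0.000000: (1.210000, -0.300000)
  k1 = (-0.300000, 0.617100)
  predictor → (1.174000, -0.225948)
  k2 = (-0.393948, 0.478740)
  → (1.168363, -0.234250)
0.120000: (1.168363, -0.234250)
  k1 = (-0.402250, 0.475865)
  predictor → (1.120093, -0.177146)
  k2 = (-0.513146, 0.331248)
  → (1.113439, -0.185823)
(x_1(0.24), x_2(0.24)) ≈ (1.1134, -0.1858)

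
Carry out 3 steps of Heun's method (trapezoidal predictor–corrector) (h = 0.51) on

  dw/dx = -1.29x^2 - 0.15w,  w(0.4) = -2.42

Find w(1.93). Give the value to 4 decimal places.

Heun: k1 = f(x_n, w_n); k2 = f(x_n + h, w_n + h·k1); w_{n+1} = w_n + (h/2)·(k1 + k2).
x=0.400000, w=-2.420000:
  k1 = f(0.400000, -2.420000) = 0.156600
  k2 = f(0.910000, -2.340134) = -0.717229
  w ← -2.420000 + (0.51/2)·(0.156600 + (-0.717229)) = -2.562960
x=0.910000, w=-2.562960:
  k1 = f(0.910000, -2.562960) = -0.683805
  k2 = f(1.420000, -2.911701) = -2.164401
  w ← -2.562960 + (0.51/2)·(-0.683805 + (-2.164401)) = -3.289253
x=1.420000, w=-3.289253:
  k1 = f(1.420000, -3.289253) = -2.107768
  k2 = f(1.930000, -4.364215) = -4.150489
  w ← -3.289253 + (0.51/2)·(-2.107768 + (-4.150489)) = -4.885108
w(1.93) ≈ -4.8851

-4.8851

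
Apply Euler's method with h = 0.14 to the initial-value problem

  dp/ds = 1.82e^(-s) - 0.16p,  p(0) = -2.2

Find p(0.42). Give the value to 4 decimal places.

Euler: p_{n+1} = p_n + h·f(s_n, p_n).
s=0.000000, p=-2.200000: f=2.172000 → p ← -2.200000 + 0.14·2.172000 = -1.895920
s=0.140000, p=-1.895920: f=1.885579 → p ← -1.895920 + 0.14·1.885579 = -1.631939
s=0.280000, p=-1.631939: f=1.636637 → p ← -1.631939 + 0.14·1.636637 = -1.402810
p(0.42) ≈ -1.4028

-1.4028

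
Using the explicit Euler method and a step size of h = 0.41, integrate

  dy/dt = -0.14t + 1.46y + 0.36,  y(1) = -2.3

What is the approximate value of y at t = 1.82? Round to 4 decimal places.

Euler: y_{n+1} = y_n + h·f(t_n, y_n).
t=1.000000, y=-2.300000: f=-3.138000 → y ← -2.300000 + 0.41·(-3.138000) = -3.586580
t=1.410000, y=-3.586580: f=-5.073807 → y ← -3.586580 + 0.41·(-5.073807) = -5.666841
y(1.82) ≈ -5.6668

-5.6668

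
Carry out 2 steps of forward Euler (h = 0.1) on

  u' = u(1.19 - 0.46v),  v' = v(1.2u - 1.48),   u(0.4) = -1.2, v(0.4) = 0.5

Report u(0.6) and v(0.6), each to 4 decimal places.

-1.4503, 0.2457

Euler on (u,v): u_{n+1} = u_n + h·u', v_{n+1} = v_n + h·v'.
0.400000: (-1.200000, 0.500000); f=(-1.152000, -1.460000) → (-1.315200, 0.354000)
0.500000: (-1.315200, 0.354000); f=(-1.350921, -1.082617) → (-1.450292, 0.245738)
(u(0.6), v(0.6)) ≈ (-1.4503, 0.2457)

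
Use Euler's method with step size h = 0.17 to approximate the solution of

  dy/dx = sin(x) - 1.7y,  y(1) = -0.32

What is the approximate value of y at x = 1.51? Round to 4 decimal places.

Euler: y_{n+1} = y_n + h·f(x_n, y_n).
x=1.000000, y=-0.320000: f=1.385471 → y ← -0.320000 + 0.17·1.385471 = -0.084470
x=1.170000, y=-0.084470: f=1.064349 → y ← -0.084470 + 0.17·1.064349 = 0.096469
x=1.340000, y=0.096469: f=0.809486 → y ← 0.096469 + 0.17·0.809486 = 0.234082
y(1.51) ≈ 0.2341

0.2341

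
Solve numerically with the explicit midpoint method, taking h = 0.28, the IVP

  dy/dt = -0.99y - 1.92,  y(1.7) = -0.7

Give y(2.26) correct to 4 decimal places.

Midpoint: k1 = f(t_n, y_n); k2 = f(t_n + h/2, y_n + (h/2)·k1); y_{n+1} = y_n + h·k2.
t=1.700000, y=-0.700000:
  k1 = f(1.700000, -0.700000) = -1.227000
  k2 = f(1.840000, -0.871780) = -1.056938
  y ← -0.700000 + 0.28·(-1.056938) = -0.995943
t=1.980000, y=-0.995943:
  k1 = f(1.980000, -0.995943) = -0.934017
  k2 = f(2.120000, -1.126705) = -0.804562
  y ← -0.995943 + 0.28·(-0.804562) = -1.221220
y(2.26) ≈ -1.2212

-1.2212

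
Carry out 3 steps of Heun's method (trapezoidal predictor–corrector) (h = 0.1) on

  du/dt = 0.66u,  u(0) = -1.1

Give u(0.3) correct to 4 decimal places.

-1.3407

Heun: k1 = f(t_n, u_n); k2 = f(t_n + h, u_n + h·k1); u_{n+1} = u_n + (h/2)·(k1 + k2).
t=0.000000, u=-1.100000:
  k1 = f(0.000000, -1.100000) = -0.726000
  k2 = f(0.100000, -1.172600) = -0.773916
  u ← -1.100000 + (0.1/2)·(-0.726000 + (-0.773916)) = -1.174996
t=0.100000, u=-1.174996:
  k1 = f(0.100000, -1.174996) = -0.775497
  k2 = f(0.200000, -1.252546) = -0.826680
  u ← -1.174996 + (0.1/2)·(-0.775497 + (-0.826680)) = -1.255105
t=0.200000, u=-1.255105:
  k1 = f(0.200000, -1.255105) = -0.828369
  k2 = f(0.300000, -1.337942) = -0.883041
  u ← -1.255105 + (0.1/2)·(-0.828369 + (-0.883041)) = -1.340675
u(0.3) ≈ -1.3407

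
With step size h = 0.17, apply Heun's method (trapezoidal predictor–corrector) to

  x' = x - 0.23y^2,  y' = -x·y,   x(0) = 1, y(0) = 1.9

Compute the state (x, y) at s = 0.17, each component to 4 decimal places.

1.0533, 1.6006

Heun on (x,y): k1 = f(s_n, state_n); k2 = f(s_n + h, state_n + h·k1); state_{n+1} = state_n + (h/2)·(k1 + k2).
0.000000: (1.000000, 1.900000)
  k1 = (0.169700, -1.900000)
  predictor → (1.028849, 1.577000)
  k2 = (0.456855, -1.622495)
  → (1.053257, 1.600588)
(x(0.17), y(0.17)) ≈ (1.0533, 1.6006)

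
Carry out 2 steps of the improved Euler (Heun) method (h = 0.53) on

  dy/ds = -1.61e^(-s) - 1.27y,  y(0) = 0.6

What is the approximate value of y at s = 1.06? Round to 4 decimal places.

Heun: k1 = f(s_n, y_n); k2 = f(s_n + h, y_n + h·k1); y_{n+1} = y_n + (h/2)·(k1 + k2).
s=0.000000, y=0.600000:
  k1 = f(0.000000, 0.600000) = -2.372000
  k2 = f(0.530000, -0.657160) = -0.113061
  y ← 0.600000 + (0.53/2)·(-2.372000 + (-0.113061)) = -0.058541
s=0.530000, y=-0.058541:
  k1 = f(0.530000, -0.058541) = -0.873307
  k2 = f(1.060000, -0.521394) = 0.104376
  y ← -0.058541 + (0.53/2)·(-0.873307 + 0.104376) = -0.262308
y(1.06) ≈ -0.2623

-0.2623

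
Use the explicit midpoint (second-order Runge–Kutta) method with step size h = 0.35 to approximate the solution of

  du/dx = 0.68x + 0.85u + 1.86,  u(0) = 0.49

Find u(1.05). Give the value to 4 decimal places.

Midpoint: k1 = f(x_n, u_n); k2 = f(x_n + h/2, u_n + (h/2)·k1); u_{n+1} = u_n + h·k2.
x=0.000000, u=0.490000:
  k1 = f(0.000000, 0.490000) = 2.276500
  k2 = f(0.175000, 0.888387) = 2.734129
  u ← 0.490000 + 0.35·2.734129 = 1.446945
x=0.350000, u=1.446945:
  k1 = f(0.350000, 1.446945) = 3.327903
  k2 = f(0.525000, 2.029328) = 3.941929
  u ← 1.446945 + 0.35·3.941929 = 2.826620
x=0.700000, u=2.826620:
  k1 = f(0.700000, 2.826620) = 4.738627
  k2 = f(0.875000, 3.655880) = 5.562498
  u ← 2.826620 + 0.35·5.562498 = 4.773495
u(1.05) ≈ 4.7735

4.7735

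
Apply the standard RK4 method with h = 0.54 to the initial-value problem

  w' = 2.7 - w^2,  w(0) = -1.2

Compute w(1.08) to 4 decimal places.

1.1128

RK4: k1 = f(x_n, w_n); k2 = f(x_n + h/2, w_n + (h/2)·k1); k3 = f(x_n + h/2, w_n + (h/2)·k2); k4 = f(x_n + h, w_n + h·k3); w_{n+1} = w_n + (h/6)·(k1 + 2k2 + 2k3 + k4).
x=0.000000, w=-1.200000:
  k1 = f(0.000000, -1.200000) = 1.260000
  k2 = f(0.270000, -0.859800) = 1.960744
  k3 = f(0.270000, -0.670599) = 2.250297
  k4 = f(0.540000, 0.015160) = 2.699770
  w ← -1.200000 + (0.54/6)·(k1 + 2k2 + 2k3 + k4) = -0.085633
x=0.540000, w=-0.085633:
  k1 = f(0.540000, -0.085633) = 2.692667
  k2 = f(0.810000, 0.641387) = 2.288623
  k3 = f(0.810000, 0.532295) = 2.416662
  k4 = f(1.080000, 1.219364) = 1.213151
  w ← -0.085633 + (0.54/6)·(k1 + 2k2 + 2k3 + k4) = 1.112842
w(1.08) ≈ 1.1128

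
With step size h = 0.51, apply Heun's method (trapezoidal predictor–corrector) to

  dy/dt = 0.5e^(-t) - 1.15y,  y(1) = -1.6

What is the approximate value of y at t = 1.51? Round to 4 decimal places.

Heun: k1 = f(t_n, y_n); k2 = f(t_n + h, y_n + h·k1); y_{n+1} = y_n + (h/2)·(k1 + k2).
t=1.000000, y=-1.600000:
  k1 = f(1.000000, -1.600000) = 2.023940
  k2 = f(1.510000, -0.567791) = 0.763414
  y ← -1.600000 + (0.51/2)·(2.023940 + 0.763414) = -0.889225
y(1.51) ≈ -0.8892

-0.8892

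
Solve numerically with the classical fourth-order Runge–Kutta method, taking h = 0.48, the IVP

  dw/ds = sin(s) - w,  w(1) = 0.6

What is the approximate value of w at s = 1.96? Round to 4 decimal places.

RK4: k1 = f(s_n, w_n); k2 = f(s_n + h/2, w_n + (h/2)·k1); k3 = f(s_n + h/2, w_n + (h/2)·k2); k4 = f(s_n + h, w_n + h·k3); w_{n+1} = w_n + (h/6)·(k1 + 2k2 + 2k3 + k4).
s=1.000000, w=0.600000:
  k1 = f(1.000000, 0.600000) = 0.241471
  k2 = f(1.240000, 0.657953) = 0.287831
  k3 = f(1.240000, 0.669079) = 0.276705
  k4 = f(1.480000, 0.732818) = 0.263063
  w ← 0.600000 + (0.48/6)·(k1 + 2k2 + 2k3 + k4) = 0.730688
s=1.480000, w=0.730688:
  k1 = f(1.480000, 0.730688) = 0.265192
  k2 = f(1.720000, 0.794335) = 0.194555
  k3 = f(1.720000, 0.777382) = 0.211508
  k4 = f(1.960000, 0.832212) = 0.092999
  w ← 0.730688 + (0.48/6)·(k1 + 2k2 + 2k3 + k4) = 0.824314
w(1.96) ≈ 0.8243

0.8243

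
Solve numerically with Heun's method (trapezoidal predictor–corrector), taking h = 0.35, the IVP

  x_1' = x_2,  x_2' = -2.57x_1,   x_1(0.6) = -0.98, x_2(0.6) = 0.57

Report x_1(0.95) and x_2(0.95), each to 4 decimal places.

Heun on (x_1,x_2): k1 = f(s_n, state_n); k2 = f(s_n + h, state_n + h·k1); state_{n+1} = state_n + (h/2)·(k1 + k2).
0.600000: (-0.980000, 0.570000)
  k1 = (0.570000, 2.518600)
  predictor → (-0.780500, 1.451510)
  k2 = (1.451510, 2.005885)
  → (-0.626236, 1.361785)
(x_1(0.95), x_2(0.95)) ≈ (-0.6262, 1.3618)

-0.6262, 1.3618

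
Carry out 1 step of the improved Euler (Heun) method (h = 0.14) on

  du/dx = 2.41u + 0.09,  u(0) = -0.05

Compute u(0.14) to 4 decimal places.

Heun: k1 = f(x_n, u_n); k2 = f(x_n + h, u_n + h·k1); u_{n+1} = u_n + (h/2)·(k1 + k2).
x=0.000000, u=-0.050000:
  k1 = f(0.000000, -0.050000) = -0.030500
  k2 = f(0.140000, -0.054270) = -0.040791
  u ← -0.050000 + (0.14/2)·(-0.030500 + (-0.040791)) = -0.054990
u(0.14) ≈ -0.0550

-0.0550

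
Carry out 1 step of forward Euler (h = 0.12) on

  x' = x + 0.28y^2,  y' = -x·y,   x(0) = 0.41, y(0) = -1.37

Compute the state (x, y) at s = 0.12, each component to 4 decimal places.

Euler on (x,y): x_{n+1} = x_n + h·x', y_{n+1} = y_n + h·y'.
0.000000: (0.410000, -1.370000); f=(0.935532, 0.561700) → (0.522264, -1.302596)
(x(0.12), y(0.12)) ≈ (0.5223, -1.3026)

0.5223, -1.3026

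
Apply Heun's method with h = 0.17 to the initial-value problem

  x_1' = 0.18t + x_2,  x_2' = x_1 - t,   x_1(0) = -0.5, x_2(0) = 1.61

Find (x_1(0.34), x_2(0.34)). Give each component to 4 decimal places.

0.0318, 1.4738

Heun on (x_1,x_2): k1 = f(t_n, state_n); k2 = f(t_n + h, state_n + h·k1); state_{n+1} = state_n + (h/2)·(k1 + k2).
0.000000: (-0.500000, 1.610000)
  k1 = (1.610000, -0.500000)
  predictor → (-0.226300, 1.525000)
  k2 = (1.555600, -0.396300)
  → (-0.230924, 1.533815)
0.170000: (-0.230924, 1.533815)
  k1 = (1.564415, -0.400924)
  predictor → (0.035026, 1.465657)
  k2 = (1.526857, -0.304974)
  → (0.031834, 1.473813)
(x_1(0.34), x_2(0.34)) ≈ (0.0318, 1.4738)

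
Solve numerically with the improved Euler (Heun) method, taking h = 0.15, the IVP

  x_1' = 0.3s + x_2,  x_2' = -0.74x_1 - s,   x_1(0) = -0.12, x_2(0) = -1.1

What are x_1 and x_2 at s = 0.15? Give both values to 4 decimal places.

Heun on (x_1,x_2): k1 = f(s_n, state_n); k2 = f(s_n + h, state_n + h·k1); state_{n+1} = state_n + (h/2)·(k1 + k2).
0.000000: (-0.120000, -1.100000)
  k1 = (-1.100000, 0.088800)
  predictor → (-0.285000, -1.086680)
  k2 = (-1.041680, 0.060900)
  → (-0.280626, -1.088773)
(x_1(0.15), x_2(0.15)) ≈ (-0.2806, -1.0888)

-0.2806, -1.0888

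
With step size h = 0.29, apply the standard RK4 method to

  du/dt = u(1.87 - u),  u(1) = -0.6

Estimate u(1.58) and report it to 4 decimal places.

RK4: k1 = f(t_n, u_n); k2 = f(t_n + h/2, u_n + (h/2)·k1); k3 = f(t_n + h/2, u_n + (h/2)·k2); k4 = f(t_n + h, u_n + h·k3); u_{n+1} = u_n + (h/6)·(k1 + 2k2 + 2k3 + k4).
t=1.000000, u=-0.600000:
  k1 = f(1.000000, -0.600000) = -1.482000
  k2 = f(1.145000, -0.814890) = -2.187890
  k3 = f(1.145000, -0.917244) = -2.556583
  k4 = f(1.290000, -1.341409) = -4.307813
  u ← -0.600000 + (0.29/6)·(k1 + 2k2 + 2k3 + k4) = -1.338473
t=1.290000, u=-1.338473:
  k1 = f(1.290000, -1.338473) = -4.294456
  k2 = f(1.435000, -1.961170) = -7.513573
  k3 = f(1.435000, -2.427941) = -10.435150
  k4 = f(1.580000, -4.364667) = -27.212244
  u ← -1.338473 + (0.29/6)·(k1 + 2k2 + 2k3 + k4) = -4.596340
u(1.58) ≈ -4.5963

-4.5963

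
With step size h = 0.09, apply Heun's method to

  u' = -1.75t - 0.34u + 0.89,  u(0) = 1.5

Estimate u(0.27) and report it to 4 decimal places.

1.5359

Heun: k1 = f(t_n, u_n); k2 = f(t_n + h, u_n + h·k1); u_{n+1} = u_n + (h/2)·(k1 + k2).
t=0.000000, u=1.500000:
  k1 = f(0.000000, 1.500000) = 0.380000
  k2 = f(0.090000, 1.534200) = 0.210872
  u ← 1.500000 + (0.09/2)·(0.380000 + 0.210872) = 1.526589
t=0.090000, u=1.526589:
  k1 = f(0.090000, 1.526589) = 0.213460
  k2 = f(0.180000, 1.545801) = 0.049428
  u ← 1.526589 + (0.09/2)·(0.213460 + 0.049428) = 1.538419
t=0.180000, u=1.538419:
  k1 = f(0.180000, 1.538419) = 0.051937
  k2 = f(0.270000, 1.543094) = -0.107152
  u ← 1.538419 + (0.09/2)·(0.051937 + (-0.107152)) = 1.535935
u(0.27) ≈ 1.5359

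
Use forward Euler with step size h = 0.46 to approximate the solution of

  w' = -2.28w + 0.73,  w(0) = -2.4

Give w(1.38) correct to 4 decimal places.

0.3205

Euler: w_{n+1} = w_n + h·f(x_n, w_n).
x=0.000000, w=-2.400000: f=6.202000 → w ← -2.400000 + 0.46·6.202000 = 0.452920
x=0.460000, w=0.452920: f=-0.302658 → w ← 0.452920 + 0.46·(-0.302658) = 0.313698
x=0.920000, w=0.313698: f=0.014770 → w ← 0.313698 + 0.46·0.014770 = 0.320492
w(1.38) ≈ 0.3205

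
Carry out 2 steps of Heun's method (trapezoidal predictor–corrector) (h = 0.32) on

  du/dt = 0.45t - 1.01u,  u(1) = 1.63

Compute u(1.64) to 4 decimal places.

Heun: k1 = f(t_n, u_n); k2 = f(t_n + h, u_n + h·k1); u_{n+1} = u_n + (h/2)·(k1 + k2).
t=1.000000, u=1.630000:
  k1 = f(1.000000, 1.630000) = -1.196300
  k2 = f(1.320000, 1.247184) = -0.665656
  u ← 1.630000 + (0.32/2)·(-1.196300 + (-0.665656)) = 1.332087
t=1.320000, u=1.332087:
  k1 = f(1.320000, 1.332087) = -0.751408
  k2 = f(1.640000, 1.091637) = -0.364553
  u ← 1.332087 + (0.32/2)·(-0.751408 + (-0.364553)) = 1.153533
u(1.64) ≈ 1.1535

1.1535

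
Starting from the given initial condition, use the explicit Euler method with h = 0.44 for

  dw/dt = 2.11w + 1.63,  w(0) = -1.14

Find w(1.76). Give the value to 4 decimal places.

-5.8545

Euler: w_{n+1} = w_n + h·f(t_n, w_n).
t=0.000000, w=-1.140000: f=-0.775400 → w ← -1.140000 + 0.44·(-0.775400) = -1.481176
t=0.440000, w=-1.481176: f=-1.495281 → w ← -1.481176 + 0.44·(-1.495281) = -2.139100
t=0.880000, w=-2.139100: f=-2.883501 → w ← -2.139100 + 0.44·(-2.883501) = -3.407840
t=1.320000, w=-3.407840: f=-5.560543 → w ← -3.407840 + 0.44·(-5.560543) = -5.854479
w(1.76) ≈ -5.8545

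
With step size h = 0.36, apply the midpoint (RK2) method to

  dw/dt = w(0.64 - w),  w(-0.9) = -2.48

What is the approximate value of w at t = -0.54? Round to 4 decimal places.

Midpoint: k1 = f(t_n, w_n); k2 = f(t_n + h/2, w_n + (h/2)·k1); w_{n+1} = w_n + h·k2.
t=-0.900000, w=-2.480000:
  k1 = f(-0.900000, -2.480000) = -7.737600
  k2 = f(-0.720000, -3.872768) = -17.476904
  w ← -2.480000 + 0.36·(-17.476904) = -8.771685
w(-0.54) ≈ -8.7717

-8.7717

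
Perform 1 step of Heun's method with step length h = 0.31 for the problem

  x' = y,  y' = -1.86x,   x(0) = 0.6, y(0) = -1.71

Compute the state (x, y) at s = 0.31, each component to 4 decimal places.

Heun on (x,y): k1 = f(s_n, state_n); k2 = f(s_n + h, state_n + h·k1); state_{n+1} = state_n + (h/2)·(k1 + k2).
0.000000: (0.600000, -1.710000)
  k1 = (-1.710000, -1.116000)
  predictor → (0.069900, -2.055960)
  k2 = (-2.055960, -0.130014)
  → (0.016276, -1.903132)
(x(0.31), y(0.31)) ≈ (0.0163, -1.9031)

0.0163, -1.9031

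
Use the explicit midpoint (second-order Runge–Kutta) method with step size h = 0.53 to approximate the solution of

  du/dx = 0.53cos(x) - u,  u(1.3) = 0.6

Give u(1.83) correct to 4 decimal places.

0.3480

Midpoint: k1 = f(x_n, u_n); k2 = f(x_n + h/2, u_n + (h/2)·k1); u_{n+1} = u_n + h·k2.
x=1.300000, u=0.600000:
  k1 = f(1.300000, 0.600000) = -0.458226
  k2 = f(1.565000, 0.478570) = -0.475498
  u ← 0.600000 + 0.53·(-0.475498) = 0.347986
u(1.83) ≈ 0.3480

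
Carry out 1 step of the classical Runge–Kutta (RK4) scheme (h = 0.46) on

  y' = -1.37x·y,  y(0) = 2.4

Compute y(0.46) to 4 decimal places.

RK4: k1 = f(x_n, y_n); k2 = f(x_n + h/2, y_n + (h/2)·k1); k3 = f(x_n + h/2, y_n + (h/2)·k2); k4 = f(x_n + h, y_n + h·k3); y_{n+1} = y_n + (h/6)·(k1 + 2k2 + 2k3 + k4).
x=0.000000, y=2.400000:
  k1 = f(0.000000, 2.400000) = 0.000000
  k2 = f(0.230000, 2.400000) = -0.756240
  k3 = f(0.230000, 2.226065) = -0.701433
  k4 = f(0.460000, 2.077341) = -1.309140
  y ← 2.400000 + (0.46/6)·(k1 + 2k2 + 2k3 + k4) = 2.076123
y(0.46) ≈ 2.0761

2.0761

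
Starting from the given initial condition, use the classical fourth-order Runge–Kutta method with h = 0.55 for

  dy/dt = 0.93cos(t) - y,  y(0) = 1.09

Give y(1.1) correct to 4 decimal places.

RK4: k1 = f(t_n, y_n); k2 = f(t_n + h/2, y_n + (h/2)·k1); k3 = f(t_n + h/2, y_n + (h/2)·k2); k4 = f(t_n + h, y_n + h·k3); y_{n+1} = y_n + (h/6)·(k1 + 2k2 + 2k3 + k4).
t=0.000000, y=1.090000:
  k1 = f(0.000000, 1.090000) = -0.160000
  k2 = f(0.275000, 1.046000) = -0.150945
  k3 = f(0.275000, 1.048490) = -0.153435
  k4 = f(0.550000, 1.005611) = -0.212763
  y ← 1.090000 + (0.55/6)·(k1 + 2k2 + 2k3 + k4) = 1.000027
t=0.550000, y=1.000027:
  k1 = f(0.550000, 1.000027) = -0.207179
  k2 = f(0.825000, 0.943053) = -0.311995
  k3 = f(0.825000, 0.914229) = -0.283171
  k4 = f(1.100000, 0.844283) = -0.422439
  y ← 1.000027 + (0.55/6)·(k1 + 2k2 + 2k3 + k4) = 0.833198
y(1.1) ≈ 0.8332

0.8332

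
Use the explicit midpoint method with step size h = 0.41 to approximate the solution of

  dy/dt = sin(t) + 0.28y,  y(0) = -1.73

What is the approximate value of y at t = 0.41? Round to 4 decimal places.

-1.8565

Midpoint: k1 = f(t_n, y_n); k2 = f(t_n + h/2, y_n + (h/2)·k1); y_{n+1} = y_n + h·k2.
t=0.000000, y=-1.730000:
  k1 = f(0.000000, -1.730000) = -0.484400
  k2 = f(0.205000, -1.829302) = -0.308637
  y ← -1.730000 + 0.41·(-0.308637) = -1.856541
y(0.41) ≈ -1.8565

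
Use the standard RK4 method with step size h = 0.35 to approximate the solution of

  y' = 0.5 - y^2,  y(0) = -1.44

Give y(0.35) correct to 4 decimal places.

-2.4965

RK4: k1 = f(x_n, y_n); k2 = f(x_n + h/2, y_n + (h/2)·k1); k3 = f(x_n + h/2, y_n + (h/2)·k2); k4 = f(x_n + h, y_n + h·k3); y_{n+1} = y_n + (h/6)·(k1 + 2k2 + 2k3 + k4).
x=0.000000, y=-1.440000:
  k1 = f(0.000000, -1.440000) = -1.573600
  k2 = f(0.175000, -1.715380) = -2.442529
  k3 = f(0.175000, -1.867442) = -2.987341
  k4 = f(0.350000, -2.485570) = -5.678056
  y ← -1.440000 + (0.35/6)·(k1 + 2k2 + 2k3 + k4) = -2.496498
y(0.35) ≈ -2.4965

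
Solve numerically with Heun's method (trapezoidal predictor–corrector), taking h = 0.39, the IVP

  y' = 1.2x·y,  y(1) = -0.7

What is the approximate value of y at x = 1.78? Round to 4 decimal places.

-2.4113

Heun: k1 = f(x_n, y_n); k2 = f(x_n + h, y_n + h·k1); y_{n+1} = y_n + (h/2)·(k1 + k2).
x=1.000000, y=-0.700000:
  k1 = f(1.000000, -0.700000) = -0.840000
  k2 = f(1.390000, -1.027600) = -1.714037
  y ← -0.700000 + (0.39/2)·(-0.840000 + (-1.714037)) = -1.198037
x=1.390000, y=-1.198037:
  k1 = f(1.390000, -1.198037) = -1.998326
  k2 = f(1.780000, -1.977384) = -4.223693
  y ← -1.198037 + (0.39/2)·(-1.998326 + (-4.223693)) = -2.411331
y(1.78) ≈ -2.4113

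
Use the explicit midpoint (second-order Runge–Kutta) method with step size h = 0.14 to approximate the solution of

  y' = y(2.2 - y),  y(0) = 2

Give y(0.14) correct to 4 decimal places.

2.0488

Midpoint: k1 = f(x_n, y_n); k2 = f(x_n + h/2, y_n + (h/2)·k1); y_{n+1} = y_n + h·k2.
x=0.000000, y=2.000000:
  k1 = f(0.000000, 2.000000) = 0.400000
  k2 = f(0.070000, 2.028000) = 0.348816
  y ← 2.000000 + 0.14·0.348816 = 2.048834
y(0.14) ≈ 2.0488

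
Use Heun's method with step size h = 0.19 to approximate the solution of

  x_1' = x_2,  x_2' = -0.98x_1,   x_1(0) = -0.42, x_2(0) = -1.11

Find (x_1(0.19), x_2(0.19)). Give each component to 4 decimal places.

-0.6235, -1.0122

Heun on (x_1,x_2): k1 = f(t_n, state_n); k2 = f(t_n + h, state_n + h·k1); state_{n+1} = state_n + (h/2)·(k1 + k2).
0.000000: (-0.420000, -1.110000)
  k1 = (-1.110000, 0.411600)
  predictor → (-0.630900, -1.031796)
  k2 = (-1.031796, 0.618282)
  → (-0.623471, -1.012161)
(x_1(0.19), x_2(0.19)) ≈ (-0.6235, -1.0122)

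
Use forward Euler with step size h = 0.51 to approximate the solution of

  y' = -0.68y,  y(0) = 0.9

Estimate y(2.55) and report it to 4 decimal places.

0.1070

Euler: y_{n+1} = y_n + h·f(x_n, y_n).
x=0.000000, y=0.900000: f=-0.612000 → y ← 0.900000 + 0.51·(-0.612000) = 0.587880
x=0.510000, y=0.587880: f=-0.399758 → y ← 0.587880 + 0.51·(-0.399758) = 0.384003
x=1.020000, y=0.384003: f=-0.261122 → y ← 0.384003 + 0.51·(-0.261122) = 0.250831
x=1.530000, y=0.250831: f=-0.170565 → y ← 0.250831 + 0.51·(-0.170565) = 0.163843
x=2.040000, y=0.163843: f=-0.111413 → y ← 0.163843 + 0.51·(-0.111413) = 0.107022
y(2.55) ≈ 0.1070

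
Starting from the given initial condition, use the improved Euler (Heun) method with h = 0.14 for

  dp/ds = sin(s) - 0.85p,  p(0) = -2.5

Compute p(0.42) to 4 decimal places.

Heun: k1 = f(s_n, p_n); k2 = f(s_n + h, p_n + h·k1); p_{n+1} = p_n + (h/2)·(k1 + k2).
s=0.000000, p=-2.500000:
  k1 = f(0.000000, -2.500000) = 2.125000
  k2 = f(0.140000, -2.202500) = 2.011668
  p ← -2.500000 + (0.14/2)·(2.125000 + 2.011668) = -2.210433
s=0.140000, p=-2.210433:
  k1 = f(0.140000, -2.210433) = 2.018411
  k2 = f(0.280000, -1.927856) = 1.915033
  p ← -2.210433 + (0.14/2)·(2.018411 + 1.915033) = -1.935092
s=0.280000, p=-1.935092:
  k1 = f(0.280000, -1.935092) = 1.921184
  k2 = f(0.420000, -1.666126) = 1.823968
  p ← -1.935092 + (0.14/2)·(1.921184 + 1.823968) = -1.672932
p(0.42) ≈ -1.6729

-1.6729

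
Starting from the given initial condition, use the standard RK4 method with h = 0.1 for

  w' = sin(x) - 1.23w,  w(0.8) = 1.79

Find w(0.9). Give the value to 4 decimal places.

RK4: k1 = f(x_n, w_n); k2 = f(x_n + h/2, w_n + (h/2)·k1); k3 = f(x_n + h/2, w_n + (h/2)·k2); k4 = f(x_n + h, w_n + h·k3); w_{n+1} = w_n + (h/6)·(k1 + 2k2 + 2k3 + k4).
x=0.800000, w=1.790000:
  k1 = f(0.800000, 1.790000) = -1.484344
  k2 = f(0.850000, 1.715783) = -1.359132
  k3 = f(0.850000, 1.722043) = -1.366833
  k4 = f(0.900000, 1.653317) = -1.250253
  w ← 1.790000 + (0.1/6)·(k1 + 2k2 + 2k3 + k4) = 1.653558
w(0.9) ≈ 1.6536

1.6536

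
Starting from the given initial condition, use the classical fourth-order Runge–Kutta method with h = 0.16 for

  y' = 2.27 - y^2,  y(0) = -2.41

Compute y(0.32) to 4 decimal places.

RK4: k1 = f(x_n, y_n); k2 = f(x_n + h/2, y_n + (h/2)·k1); k3 = f(x_n + h/2, y_n + (h/2)·k2); k4 = f(x_n + h, y_n + h·k3); y_{n+1} = y_n + (h/6)·(k1 + 2k2 + 2k3 + k4).
x=0.000000, y=-2.410000:
  k1 = f(0.000000, -2.410000) = -3.538100
  k2 = f(0.080000, -2.693048) = -4.982508
  k3 = f(0.080000, -2.808601) = -5.618237
  k4 = f(0.160000, -3.308918) = -8.678938
  y ← -2.410000 + (0.16/6)·(k1 + 2k2 + 2k3 + k4) = -3.301161
x=0.160000, y=-3.301161:
  k1 = f(0.160000, -3.301161) = -8.627662
  k2 = f(0.240000, -3.991374) = -13.661064
  k3 = f(0.240000, -4.394046) = -17.037639
  k4 = f(0.320000, -6.027183) = -34.056935
  y ← -3.301161 + (0.16/6)·(k1 + 2k2 + 2k3 + k4) = -6.076681
y(0.32) ≈ -6.0767

-6.0767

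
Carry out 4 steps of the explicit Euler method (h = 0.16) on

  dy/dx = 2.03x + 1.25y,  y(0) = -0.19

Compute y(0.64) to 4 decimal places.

-0.0385

Euler: y_{n+1} = y_n + h·f(x_n, y_n).
x=0.000000, y=-0.190000: f=-0.237500 → y ← -0.190000 + 0.16·(-0.237500) = -0.228000
x=0.160000, y=-0.228000: f=0.039800 → y ← -0.228000 + 0.16·0.039800 = -0.221632
x=0.320000, y=-0.221632: f=0.372560 → y ← -0.221632 + 0.16·0.372560 = -0.162022
x=0.480000, y=-0.162022: f=0.771872 → y ← -0.162022 + 0.16·0.771872 = -0.038523
y(0.64) ≈ -0.0385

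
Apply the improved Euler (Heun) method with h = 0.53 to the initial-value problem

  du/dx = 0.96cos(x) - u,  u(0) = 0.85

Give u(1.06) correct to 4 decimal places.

Heun: k1 = f(x_n, u_n); k2 = f(x_n + h, u_n + h·k1); u_{n+1} = u_n + (h/2)·(k1 + k2).
x=0.000000, u=0.850000:
  k1 = f(0.000000, 0.850000) = 0.110000
  k2 = f(0.530000, 0.908300) = -0.080005
  u ← 0.850000 + (0.53/2)·(0.110000 + (-0.080005)) = 0.857949
x=0.530000, u=0.857949:
  k1 = f(0.530000, 0.857949) = -0.029654
  k2 = f(1.060000, 0.842232) = -0.372915
  u ← 0.857949 + (0.53/2)·(-0.029654 + (-0.372915)) = 0.751268
u(1.06) ≈ 0.7513

0.7513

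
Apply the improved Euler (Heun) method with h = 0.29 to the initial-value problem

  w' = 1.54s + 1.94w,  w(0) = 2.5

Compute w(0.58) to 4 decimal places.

Heun: k1 = f(s_n, w_n); k2 = f(s_n + h, w_n + h·k1); w_{n+1} = w_n + (h/2)·(k1 + k2).
s=0.000000, w=2.500000:
  k1 = f(0.000000, 2.500000) = 4.850000
  k2 = f(0.290000, 3.906500) = 8.025210
  w ← 2.500000 + (0.29/2)·(4.850000 + 8.025210) = 4.366905
s=0.290000, w=4.366905:
  k1 = f(0.290000, 4.366905) = 8.918397
  k2 = f(0.580000, 6.953240) = 14.382486
  w ← 4.366905 + (0.29/2)·(8.918397 + 14.382486) = 7.745533
w(0.58) ≈ 7.7455

7.7455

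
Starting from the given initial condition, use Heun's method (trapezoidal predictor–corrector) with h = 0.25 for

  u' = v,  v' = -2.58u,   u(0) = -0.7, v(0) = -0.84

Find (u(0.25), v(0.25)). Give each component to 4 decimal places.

Heun on (u,v): k1 = f(t_n, state_n); k2 = f(t_n + h, state_n + h·k1); state_{n+1} = state_n + (h/2)·(k1 + k2).
0.000000: (-0.700000, -0.840000)
  k1 = (-0.840000, 1.806000)
  predictor → (-0.910000, -0.388500)
  k2 = (-0.388500, 2.347800)
  → (-0.853563, -0.320775)
(u(0.25), v(0.25)) ≈ (-0.8536, -0.3208)

-0.8536, -0.3208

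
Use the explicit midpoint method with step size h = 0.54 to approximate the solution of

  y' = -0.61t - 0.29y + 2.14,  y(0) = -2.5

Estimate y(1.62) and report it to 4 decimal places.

0.4918

Midpoint: k1 = f(t_n, y_n); k2 = f(t_n + h/2, y_n + (h/2)·k1); y_{n+1} = y_n + h·k2.
t=0.000000, y=-2.500000:
  k1 = f(0.000000, -2.500000) = 2.865000
  k2 = f(0.270000, -1.726450) = 2.475970
  y ← -2.500000 + 0.54·2.475970 = -1.162976
t=0.540000, y=-1.162976:
  k1 = f(0.540000, -1.162976) = 2.147863
  k2 = f(0.810000, -0.583053) = 1.814985
  y ← -1.162976 + 0.54·1.814985 = -0.182884
t=1.080000, y=-0.182884:
  k1 = f(1.080000, -0.182884) = 1.534236
  k2 = f(1.350000, 0.231360) = 1.249406
  y ← -0.182884 + 0.54·1.249406 = 0.491795
y(1.62) ≈ 0.4918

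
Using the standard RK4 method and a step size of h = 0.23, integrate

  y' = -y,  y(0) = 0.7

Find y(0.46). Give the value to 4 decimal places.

RK4: k1 = f(s_n, y_n); k2 = f(s_n + h/2, y_n + (h/2)·k1); k3 = f(s_n + h/2, y_n + (h/2)·k2); k4 = f(s_n + h, y_n + h·k3); y_{n+1} = y_n + (h/6)·(k1 + 2k2 + 2k3 + k4).
s=0.000000, y=0.700000:
  k1 = f(0.000000, 0.700000) = -0.700000
  k2 = f(0.115000, 0.619500) = -0.619500
  k3 = f(0.115000, 0.628757) = -0.628757
  k4 = f(0.230000, 0.555386) = -0.555386
  y ← 0.700000 + (0.23/6)·(k1 + 2k2 + 2k3 + k4) = 0.556177
s=0.230000, y=0.556177:
  k1 = f(0.230000, 0.556177) = -0.556177
  k2 = f(0.345000, 0.492217) = -0.492217
  k3 = f(0.345000, 0.499572) = -0.499572
  k4 = f(0.460000, 0.441276) = -0.441276
  y ← 0.556177 + (0.23/6)·(k1 + 2k2 + 2k3 + k4) = 0.441904
y(0.46) ≈ 0.4419

0.4419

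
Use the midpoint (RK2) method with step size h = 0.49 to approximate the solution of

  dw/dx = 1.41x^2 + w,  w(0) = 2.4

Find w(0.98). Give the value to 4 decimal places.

6.7021

Midpoint: k1 = f(x_n, w_n); k2 = f(x_n + h/2, w_n + (h/2)·k1); w_{n+1} = w_n + h·k2.
x=0.000000, w=2.400000:
  k1 = f(0.000000, 2.400000) = 2.400000
  k2 = f(0.245000, 2.988000) = 3.072635
  w ← 2.400000 + 0.49·3.072635 = 3.905591
x=0.490000, w=3.905591:
  k1 = f(0.490000, 3.905591) = 4.244132
  k2 = f(0.735000, 4.945404) = 5.707121
  w ← 3.905591 + 0.49·5.707121 = 6.702081
w(0.98) ≈ 6.7021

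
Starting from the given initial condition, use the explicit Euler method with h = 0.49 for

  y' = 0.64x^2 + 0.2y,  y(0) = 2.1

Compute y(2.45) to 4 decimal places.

5.7630

Euler: y_{n+1} = y_n + h·f(x_n, y_n).
x=0.000000, y=2.100000: f=0.420000 → y ← 2.100000 + 0.49·0.420000 = 2.305800
x=0.490000, y=2.305800: f=0.614824 → y ← 2.305800 + 0.49·0.614824 = 2.607064
x=0.980000, y=2.607064: f=1.136069 → y ← 2.607064 + 0.49·1.136069 = 3.163737
x=1.470000, y=3.163737: f=2.015723 → y ← 3.163737 + 0.49·2.015723 = 4.151442
x=1.960000, y=4.151442: f=3.288912 → y ← 4.151442 + 0.49·3.288912 = 5.763009
y(2.45) ≈ 5.7630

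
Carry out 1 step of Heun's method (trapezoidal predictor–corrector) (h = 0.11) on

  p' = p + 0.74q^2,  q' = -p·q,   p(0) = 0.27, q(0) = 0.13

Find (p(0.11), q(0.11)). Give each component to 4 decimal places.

0.3027, 0.1260

Heun on (p,q): k1 = f(s_n, state_n); k2 = f(s_n + h, state_n + h·k1); state_{n+1} = state_n + (h/2)·(k1 + k2).
0.000000: (0.270000, 0.130000)
  k1 = (0.282506, -0.035100)
  predictor → (0.301076, 0.126139)
  k2 = (0.312850, -0.037977)
  → (0.302745, 0.125981)
(p(0.11), q(0.11)) ≈ (0.3027, 0.1260)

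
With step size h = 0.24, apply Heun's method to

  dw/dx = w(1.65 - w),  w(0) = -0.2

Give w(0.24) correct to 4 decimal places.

Heun: k1 = f(x_n, w_n); k2 = f(x_n + h, w_n + h·k1); w_{n+1} = w_n + (h/2)·(k1 + k2).
x=0.000000, w=-0.200000:
  k1 = f(0.000000, -0.200000) = -0.370000
  k2 = f(0.240000, -0.288800) = -0.559925
  w ← -0.200000 + (0.24/2)·(-0.370000 + (-0.559925)) = -0.311591
w(0.24) ≈ -0.3116

-0.3116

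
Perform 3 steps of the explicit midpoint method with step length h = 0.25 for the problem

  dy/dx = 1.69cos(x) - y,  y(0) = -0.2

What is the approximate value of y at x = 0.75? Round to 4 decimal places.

0.6917

Midpoint: k1 = f(x_n, y_n); k2 = f(x_n + h/2, y_n + (h/2)·k1); y_{n+1} = y_n + h·k2.
x=0.000000, y=-0.200000:
  k1 = f(0.000000, -0.200000) = 1.890000
  k2 = f(0.125000, 0.036250) = 1.640564
  y ← -0.200000 + 0.25·1.640564 = 0.210141
x=0.250000, y=0.210141:
  k1 = f(0.250000, 0.210141) = 1.427321
  k2 = f(0.375000, 0.388556) = 1.184002
  y ← 0.210141 + 0.25·1.184002 = 0.506141
x=0.500000, y=0.506141:
  k1 = f(0.500000, 0.506141) = 0.976973
  k2 = f(0.625000, 0.628263) = 0.742265
  y ← 0.506141 + 0.25·0.742265 = 0.691708
y(0.75) ≈ 0.6917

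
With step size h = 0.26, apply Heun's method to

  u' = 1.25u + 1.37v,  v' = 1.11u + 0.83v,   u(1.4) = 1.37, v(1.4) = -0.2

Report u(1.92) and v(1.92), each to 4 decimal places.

Heun on (u,v): k1 = f(t_n, state_n); k2 = f(t_n + h, state_n + h·k1); state_{n+1} = state_n + (h/2)·(k1 + k2).
1.400000: (1.370000, -0.200000)
  k1 = (1.438500, 1.354700)
  predictor → (1.744010, 0.152222)
  k2 = (2.388557, 2.062195)
  → (1.867517, 0.244196)
1.660000: (1.867517, 0.244196)
  k1 = (2.668946, 2.275627)
  predictor → (2.561443, 0.835859)
  k2 = (4.346932, 3.536965)
  → (2.779581, 0.999833)
(u(1.92), v(1.92)) ≈ (2.7796, 0.9998)

2.7796, 0.9998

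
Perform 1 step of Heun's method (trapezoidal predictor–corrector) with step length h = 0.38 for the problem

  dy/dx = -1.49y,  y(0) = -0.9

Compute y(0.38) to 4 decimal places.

-0.5347

Heun: k1 = f(x_n, y_n); k2 = f(x_n + h, y_n + h·k1); y_{n+1} = y_n + (h/2)·(k1 + k2).
x=0.000000, y=-0.900000:
  k1 = f(0.000000, -0.900000) = 1.341000
  k2 = f(0.380000, -0.390420) = 0.581726
  y ← -0.900000 + (0.38/2)·(1.341000 + 0.581726) = -0.534682
y(0.38) ≈ -0.5347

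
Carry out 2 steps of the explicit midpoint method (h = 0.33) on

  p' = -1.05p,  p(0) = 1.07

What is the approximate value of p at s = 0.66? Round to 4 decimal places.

0.5448

Midpoint: k1 = f(s_n, p_n); k2 = f(s_n + h/2, p_n + (h/2)·k1); p_{n+1} = p_n + h·k2.
s=0.000000, p=1.070000:
  k1 = f(0.000000, 1.070000) = -1.123500
  k2 = f(0.165000, 0.884623) = -0.928854
  p ← 1.070000 + 0.33·(-0.928854) = 0.763478
s=0.330000, p=0.763478:
  k1 = f(0.330000, 0.763478) = -0.801652
  k2 = f(0.495000, 0.631206) = -0.662766
  p ← 0.763478 + 0.33·(-0.662766) = 0.544766
p(0.66) ≈ 0.5448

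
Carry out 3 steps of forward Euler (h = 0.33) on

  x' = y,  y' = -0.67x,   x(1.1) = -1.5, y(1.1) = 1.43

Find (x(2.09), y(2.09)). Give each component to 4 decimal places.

Euler on (x,y): x_{n+1} = x_n + h·x', y_{n+1} = y_n + h·y'.
1.100000: (-1.500000, 1.430000); f=(1.430000, 1.005000) → (-1.028100, 1.761650)
1.430000: (-1.028100, 1.761650); f=(1.761650, 0.688827) → (-0.446755, 1.988963)
1.760000: (-0.446755, 1.988963); f=(1.988963, 0.299326) → (0.209602, 2.087741)
(x(2.09), y(2.09)) ≈ (0.2096, 2.0877)

0.2096, 2.0877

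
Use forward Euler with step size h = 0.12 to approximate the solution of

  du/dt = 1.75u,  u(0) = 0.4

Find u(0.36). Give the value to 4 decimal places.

0.7086

Euler: u_{n+1} = u_n + h·f(t_n, u_n).
t=0.000000, u=0.400000: f=0.700000 → u ← 0.400000 + 0.12·0.700000 = 0.484000
t=0.120000, u=0.484000: f=0.847000 → u ← 0.484000 + 0.12·0.847000 = 0.585640
t=0.240000, u=0.585640: f=1.024870 → u ← 0.585640 + 0.12·1.024870 = 0.708624
u(0.36) ≈ 0.7086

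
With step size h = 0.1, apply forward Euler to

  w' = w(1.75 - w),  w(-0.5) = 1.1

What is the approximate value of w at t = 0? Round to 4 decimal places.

Euler: w_{n+1} = w_n + h·f(t_n, w_n).
t=-0.500000, w=1.100000: f=0.715000 → w ← 1.100000 + 0.1·0.715000 = 1.171500
t=-0.400000, w=1.171500: f=0.677713 → w ← 1.171500 + 0.1·0.677713 = 1.239271
t=-0.300000, w=1.239271: f=0.632931 → w ← 1.239271 + 0.1·0.632931 = 1.302564
t=-0.200000, w=1.302564: f=0.582814 → w ← 1.302564 + 0.1·0.582814 = 1.360846
t=-0.100000, w=1.360846: f=0.529579 → w ← 1.360846 + 0.1·0.529579 = 1.413804
w(0) ≈ 1.4138

1.4138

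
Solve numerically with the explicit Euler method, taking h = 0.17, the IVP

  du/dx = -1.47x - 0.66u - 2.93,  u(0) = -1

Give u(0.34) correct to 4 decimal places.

Euler: u_{n+1} = u_n + h·f(x_n, u_n).
x=0.000000, u=-1.000000: f=-2.270000 → u ← -1.000000 + 0.17·(-2.270000) = -1.385900
x=0.170000, u=-1.385900: f=-2.265206 → u ← -1.385900 + 0.17·(-2.265206) = -1.770985
u(0.34) ≈ -1.7710

-1.7710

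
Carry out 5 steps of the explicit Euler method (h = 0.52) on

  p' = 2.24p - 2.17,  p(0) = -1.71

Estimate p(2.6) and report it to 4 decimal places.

-126.3877

Euler: p_{n+1} = p_n + h·f(x_n, p_n).
x=0.000000, p=-1.710000: f=-6.000400 → p ← -1.710000 + 0.52·(-6.000400) = -4.830208
x=0.520000, p=-4.830208: f=-12.989666 → p ← -4.830208 + 0.52·(-12.989666) = -11.584834
x=1.040000, p=-11.584834: f=-28.120029 → p ← -11.584834 + 0.52·(-28.120029) = -26.207249
x=1.560000, p=-26.207249: f=-60.874238 → p ← -26.207249 + 0.52·(-60.874238) = -57.861853
x=2.080000, p=-57.861853: f=-131.780551 → p ← -57.861853 + 0.52·(-131.780551) = -126.387740
p(2.6) ≈ -126.3877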